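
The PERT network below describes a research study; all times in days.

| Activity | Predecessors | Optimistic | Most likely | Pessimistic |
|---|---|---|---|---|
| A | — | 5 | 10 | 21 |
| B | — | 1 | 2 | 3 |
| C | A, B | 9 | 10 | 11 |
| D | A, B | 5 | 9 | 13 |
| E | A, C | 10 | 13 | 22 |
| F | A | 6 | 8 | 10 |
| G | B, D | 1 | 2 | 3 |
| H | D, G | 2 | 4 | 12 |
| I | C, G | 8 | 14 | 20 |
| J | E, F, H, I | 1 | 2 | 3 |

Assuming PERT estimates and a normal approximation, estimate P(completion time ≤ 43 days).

te_A = (5 + 4·10 + 21)/6 = 66/6 = 11; σ²_A = ((21−5)/6)² = 7.111
te_B = (1 + 4·2 + 3)/6 = 12/6 = 2; σ²_B = ((3−1)/6)² = 0.111
te_C = (9 + 4·10 + 11)/6 = 60/6 = 10; σ²_C = ((11−9)/6)² = 0.111
te_D = (5 + 4·9 + 13)/6 = 54/6 = 9; σ²_D = ((13−5)/6)² = 1.778
te_E = (10 + 4·13 + 22)/6 = 84/6 = 14; σ²_E = ((22−10)/6)² = 4.000
te_F = (6 + 4·8 + 10)/6 = 48/6 = 8; σ²_F = ((10−6)/6)² = 0.444
te_G = (1 + 4·2 + 3)/6 = 12/6 = 2; σ²_G = ((3−1)/6)² = 0.111
te_H = (2 + 4·4 + 12)/6 = 30/6 = 5; σ²_H = ((12−2)/6)² = 2.778
te_I = (8 + 4·14 + 20)/6 = 84/6 = 14; σ²_I = ((20−8)/6)² = 4.000
te_J = (1 + 4·2 + 3)/6 = 12/6 = 2; σ²_J = ((3−1)/6)² = 0.111

Forward pass:
ES_A = 0; EF_A = 11
ES_B = 0; EF_B = 2
ES_C = max(EF_A=11, EF_B=2) = 11; EF_C = 11+10 = 21
ES_D = max(EF_A=11, EF_B=2) = 11; EF_D = 11+9 = 20
ES_E = max(EF_A=11, EF_C=21) = 21; EF_E = 21+14 = 35
ES_F = 11; EF_F = 11+8 = 19
ES_G = max(EF_B=2, EF_D=20) = 20; EF_G = 20+2 = 22
ES_H = max(EF_D=20, EF_G=22) = 22; EF_H = 22+5 = 27
ES_I = max(EF_C=21, EF_G=22) = 22; EF_I = 22+14 = 36
ES_J = max(EF_E=35, EF_F=19, EF_H=27, EF_I=36) = 36; EF_J = 36+2 = 38
Expected project duration μ = 38 days. Critical path: A → D → G → I → J.

Variance along critical path = 7.111 + 1.778 + 0.111 + 4.000 + 0.111 = 13.111; σ = √13.111 = 3.621 days.
Z = (43 − 38) / 3.621 = 1.381
P(T ≤ 43) = Φ(1.381) ≈ 0.916

0.916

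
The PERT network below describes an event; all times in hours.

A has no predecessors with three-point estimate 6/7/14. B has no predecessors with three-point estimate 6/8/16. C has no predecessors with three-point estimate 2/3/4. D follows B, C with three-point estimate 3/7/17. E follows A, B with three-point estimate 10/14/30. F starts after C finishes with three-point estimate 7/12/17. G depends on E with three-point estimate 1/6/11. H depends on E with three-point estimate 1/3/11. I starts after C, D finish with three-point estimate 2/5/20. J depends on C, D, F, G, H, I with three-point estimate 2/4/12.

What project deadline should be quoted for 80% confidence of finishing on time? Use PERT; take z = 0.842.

te_A = (6 + 4·7 + 14)/6 = 48/6 = 8; σ²_A = ((14−6)/6)² = 1.778
te_B = (6 + 4·8 + 16)/6 = 54/6 = 9; σ²_B = ((16−6)/6)² = 2.778
te_C = (2 + 4·3 + 4)/6 = 18/6 = 3; σ²_C = ((4−2)/6)² = 0.111
te_D = (3 + 4·7 + 17)/6 = 48/6 = 8; σ²_D = ((17−3)/6)² = 5.444
te_E = (10 + 4·14 + 30)/6 = 96/6 = 16; σ²_E = ((30−10)/6)² = 11.111
te_F = (7 + 4·12 + 17)/6 = 72/6 = 12; σ²_F = ((17−7)/6)² = 2.778
te_G = (1 + 4·6 + 11)/6 = 36/6 = 6; σ²_G = ((11−1)/6)² = 2.778
te_H = (1 + 4·3 + 11)/6 = 24/6 = 4; σ²_H = ((11−1)/6)² = 2.778
te_I = (2 + 4·5 + 20)/6 = 42/6 = 7; σ²_I = ((20−2)/6)² = 9.000
te_J = (2 + 4·4 + 12)/6 = 30/6 = 5; σ²_J = ((12−2)/6)² = 2.778

Forward pass:
ES_A = 0; EF_A = 8
ES_B = 0; EF_B = 9
ES_C = 0; EF_C = 3
ES_D = max(EF_B=9, EF_C=3) = 9; EF_D = 9+8 = 17
ES_E = max(EF_A=8, EF_B=9) = 9; EF_E = 9+16 = 25
ES_F = 3; EF_F = 3+12 = 15
ES_G = 25; EF_G = 25+6 = 31
ES_H = 25; EF_H = 25+4 = 29
ES_I = max(EF_C=3, EF_D=17) = 17; EF_I = 17+7 = 24
ES_J = max(EF_C=3, EF_D=17, EF_F=15, EF_G=31, EF_H=29, EF_I=24) = 31; EF_J = 31+5 = 36
Expected project duration μ = 36 hours. Critical path: B → E → G → J.

Variance along critical path = 2.778 + 11.111 + 2.778 + 2.778 = 19.444; σ = 4.410 hours.
D = μ + z·σ = 36 + 0.842·4.410 = 39.7 hours

39.7 hours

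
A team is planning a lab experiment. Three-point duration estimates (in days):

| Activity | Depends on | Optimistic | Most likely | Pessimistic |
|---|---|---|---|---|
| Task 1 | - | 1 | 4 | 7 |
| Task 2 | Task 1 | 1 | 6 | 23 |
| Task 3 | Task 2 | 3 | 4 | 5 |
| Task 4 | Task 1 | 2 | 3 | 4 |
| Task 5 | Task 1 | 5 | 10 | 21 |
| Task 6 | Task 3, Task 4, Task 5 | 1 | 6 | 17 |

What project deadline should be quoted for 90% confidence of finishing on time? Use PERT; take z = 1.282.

29.0 days

te_Task 1 = (1 + 4·4 + 7)/6 = 24/6 = 4; σ²_Task 1 = ((7−1)/6)² = 1.000
te_Task 2 = (1 + 4·6 + 23)/6 = 48/6 = 8; σ²_Task 2 = ((23−1)/6)² = 13.444
te_Task 3 = (3 + 4·4 + 5)/6 = 24/6 = 4; σ²_Task 3 = ((5−3)/6)² = 0.111
te_Task 4 = (2 + 4·3 + 4)/6 = 18/6 = 3; σ²_Task 4 = ((4−2)/6)² = 0.111
te_Task 5 = (5 + 4·10 + 21)/6 = 66/6 = 11; σ²_Task 5 = ((21−5)/6)² = 7.111
te_Task 6 = (1 + 4·6 + 17)/6 = 42/6 = 7; σ²_Task 6 = ((17−1)/6)² = 7.111

Forward pass:
ES_Task 1 = 0; EF_Task 1 = 4
ES_Task 2 = 4; EF_Task 2 = 4+8 = 12
ES_Task 3 = 12; EF_Task 3 = 12+4 = 16
ES_Task 4 = 4; EF_Task 4 = 4+3 = 7
ES_Task 5 = 4; EF_Task 5 = 4+11 = 15
ES_Task 6 = max(EF_Task 3=16, EF_Task 4=7, EF_Task 5=15) = 16; EF_Task 6 = 16+7 = 23
Expected project duration μ = 23 days. Critical path: Task 1 → Task 2 → Task 3 → Task 6.

Variance along critical path = 1.000 + 13.444 + 0.111 + 7.111 = 21.667; σ = 4.655 days.
D = μ + z·σ = 23 + 1.282·4.655 = 29.0 days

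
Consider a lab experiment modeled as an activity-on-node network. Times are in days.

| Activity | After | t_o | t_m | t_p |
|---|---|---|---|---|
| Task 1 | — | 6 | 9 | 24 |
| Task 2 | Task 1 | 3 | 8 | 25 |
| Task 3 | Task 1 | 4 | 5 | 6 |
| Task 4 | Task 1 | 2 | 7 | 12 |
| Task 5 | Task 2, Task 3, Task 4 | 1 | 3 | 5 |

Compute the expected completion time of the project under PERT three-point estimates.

te_Task 1 = (6 + 4·9 + 24)/6 = 66/6 = 11
te_Task 2 = (3 + 4·8 + 25)/6 = 60/6 = 10
te_Task 3 = (4 + 4·5 + 6)/6 = 30/6 = 5
te_Task 4 = (2 + 4·7 + 12)/6 = 42/6 = 7
te_Task 5 = (1 + 4·3 + 5)/6 = 18/6 = 3

Forward pass:
ES_Task 1 = 0; EF_Task 1 = 11
ES_Task 2 = 11; EF_Task 2 = 11+10 = 21
ES_Task 3 = 11; EF_Task 3 = 11+5 = 16
ES_Task 4 = 11; EF_Task 4 = 11+7 = 18
ES_Task 5 = max(EF_Task 2=21, EF_Task 3=16, EF_Task 4=18) = 21; EF_Task 5 = 21+3 = 24
Expected project duration μ = 24 days. Critical path: Task 1 → Task 2 → Task 5.

24 days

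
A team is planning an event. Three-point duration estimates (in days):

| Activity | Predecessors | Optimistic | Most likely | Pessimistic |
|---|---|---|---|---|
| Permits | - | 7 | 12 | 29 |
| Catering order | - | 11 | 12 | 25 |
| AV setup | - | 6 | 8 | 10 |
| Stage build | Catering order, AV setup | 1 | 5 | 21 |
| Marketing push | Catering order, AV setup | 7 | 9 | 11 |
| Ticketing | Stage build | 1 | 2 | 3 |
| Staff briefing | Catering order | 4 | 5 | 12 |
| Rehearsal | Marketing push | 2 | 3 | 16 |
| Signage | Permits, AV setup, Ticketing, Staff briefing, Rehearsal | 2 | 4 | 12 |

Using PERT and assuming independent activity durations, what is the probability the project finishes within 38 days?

0.908

te_Permits = (7 + 4·12 + 29)/6 = 84/6 = 14; σ²_Permits = ((29−7)/6)² = 13.444
te_Catering order = (11 + 4·12 + 25)/6 = 84/6 = 14; σ²_Catering order = ((25−11)/6)² = 5.444
te_AV setup = (6 + 4·8 + 10)/6 = 48/6 = 8; σ²_AV setup = ((10−6)/6)² = 0.444
te_Stage build = (1 + 4·5 + 21)/6 = 42/6 = 7; σ²_Stage build = ((21−1)/6)² = 11.111
te_Marketing push = (7 + 4·9 + 11)/6 = 54/6 = 9; σ²_Marketing push = ((11−7)/6)² = 0.444
te_Ticketing = (1 + 4·2 + 3)/6 = 12/6 = 2; σ²_Ticketing = ((3−1)/6)² = 0.111
te_Staff briefing = (4 + 4·5 + 12)/6 = 36/6 = 6; σ²_Staff briefing = ((12−4)/6)² = 1.778
te_Rehearsal = (2 + 4·3 + 16)/6 = 30/6 = 5; σ²_Rehearsal = ((16−2)/6)² = 5.444
te_Signage = (2 + 4·4 + 12)/6 = 30/6 = 5; σ²_Signage = ((12−2)/6)² = 2.778

Forward pass:
ES_Permits = 0; EF_Permits = 14
ES_Catering order = 0; EF_Catering order = 14
ES_AV setup = 0; EF_AV setup = 8
ES_Stage build = max(EF_Catering order=14, EF_AV setup=8) = 14; EF_Stage build = 14+7 = 21
ES_Marketing push = max(EF_Catering order=14, EF_AV setup=8) = 14; EF_Marketing push = 14+9 = 23
ES_Ticketing = 21; EF_Ticketing = 21+2 = 23
ES_Staff briefing = 14; EF_Staff briefing = 14+6 = 20
ES_Rehearsal = 23; EF_Rehearsal = 23+5 = 28
ES_Signage = max(EF_Permits=14, EF_AV setup=8, EF_Ticketing=23, EF_Staff briefing=20, EF_Rehearsal=28) = 28; EF_Signage = 28+5 = 33
Expected project duration μ = 33 days. Critical path: Catering order → Marketing push → Rehearsal → Signage.

Variance along critical path = 5.444 + 0.444 + 5.444 + 2.778 = 14.111; σ = √14.111 = 3.756 days.
Z = (38 − 33) / 3.756 = 1.331
P(T ≤ 38) = Φ(1.331) ≈ 0.908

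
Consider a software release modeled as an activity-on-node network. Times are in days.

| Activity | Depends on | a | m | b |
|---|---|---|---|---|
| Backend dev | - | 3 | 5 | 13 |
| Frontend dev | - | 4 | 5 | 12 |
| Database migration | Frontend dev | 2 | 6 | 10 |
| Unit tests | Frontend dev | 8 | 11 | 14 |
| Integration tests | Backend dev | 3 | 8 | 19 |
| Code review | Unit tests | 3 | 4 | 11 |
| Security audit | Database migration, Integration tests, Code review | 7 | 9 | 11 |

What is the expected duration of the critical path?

31 days

te_Backend dev = (3 + 4·5 + 13)/6 = 36/6 = 6
te_Frontend dev = (4 + 4·5 + 12)/6 = 36/6 = 6
te_Database migration = (2 + 4·6 + 10)/6 = 36/6 = 6
te_Unit tests = (8 + 4·11 + 14)/6 = 66/6 = 11
te_Integration tests = (3 + 4·8 + 19)/6 = 54/6 = 9
te_Code review = (3 + 4·4 + 11)/6 = 30/6 = 5
te_Security audit = (7 + 4·9 + 11)/6 = 54/6 = 9

Forward pass:
ES_Backend dev = 0; EF_Backend dev = 6
ES_Frontend dev = 0; EF_Frontend dev = 6
ES_Database migration = 6; EF_Database migration = 6+6 = 12
ES_Unit tests = 6; EF_Unit tests = 6+11 = 17
ES_Integration tests = 6; EF_Integration tests = 6+9 = 15
ES_Code review = 17; EF_Code review = 17+5 = 22
ES_Security audit = max(EF_Database migration=12, EF_Integration tests=15, EF_Code review=22) = 22; EF_Security audit = 22+9 = 31
Expected project duration μ = 31 days. Critical path: Frontend dev → Unit tests → Code review → Security audit.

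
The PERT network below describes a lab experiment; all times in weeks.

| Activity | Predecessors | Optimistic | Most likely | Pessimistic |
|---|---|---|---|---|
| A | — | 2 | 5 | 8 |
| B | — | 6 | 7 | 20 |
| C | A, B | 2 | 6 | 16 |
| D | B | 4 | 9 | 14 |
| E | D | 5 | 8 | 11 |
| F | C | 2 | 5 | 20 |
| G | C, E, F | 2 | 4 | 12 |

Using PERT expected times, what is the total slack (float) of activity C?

te_A = (2 + 4·5 + 8)/6 = 30/6 = 5
te_B = (6 + 4·7 + 20)/6 = 54/6 = 9
te_C = (2 + 4·6 + 16)/6 = 42/6 = 7
te_D = (4 + 4·9 + 14)/6 = 54/6 = 9
te_E = (5 + 4·8 + 11)/6 = 48/6 = 8
te_F = (2 + 4·5 + 20)/6 = 42/6 = 7
te_G = (2 + 4·4 + 12)/6 = 30/6 = 5

Forward pass:
ES_A = 0; EF_A = 5
ES_B = 0; EF_B = 9
ES_C = max(EF_A=5, EF_B=9) = 9; EF_C = 9+7 = 16
ES_D = 9; EF_D = 9+9 = 18
ES_E = 18; EF_E = 18+8 = 26
ES_F = 16; EF_F = 16+7 = 23
ES_G = max(EF_C=16, EF_E=26, EF_F=23) = 26; EF_G = 26+5 = 31
Expected project duration μ = 31 weeks. Critical path: B → D → E → G.

Backward pass:
LF_G = 31; LS_G = 31−5 = 26
LF_F = LS_G = 26; LS_F = 26−7 = 19
LF_E = LS_G = 26; LS_E = 26−8 = 18
LF_D = LS_E = 18; LS_D = 18−9 = 9
LF_C = min(LS_F=19, LS_G=26) = 19; LS_C = 19−7 = 12
LF_B = min(LS_C=12, LS_D=9) = 9; LS_B = 9−9 = 0
LF_A = LS_C = 12; LS_A = 12−5 = 7
Slack_C = LS_C − ES_C = 12 − 9 = 3

3 weeks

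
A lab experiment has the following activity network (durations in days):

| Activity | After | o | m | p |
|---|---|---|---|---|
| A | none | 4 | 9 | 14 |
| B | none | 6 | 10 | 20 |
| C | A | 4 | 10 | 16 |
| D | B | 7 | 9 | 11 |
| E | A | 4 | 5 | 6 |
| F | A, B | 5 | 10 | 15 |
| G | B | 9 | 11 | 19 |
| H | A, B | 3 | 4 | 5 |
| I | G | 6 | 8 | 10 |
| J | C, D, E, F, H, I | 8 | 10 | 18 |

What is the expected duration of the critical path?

42 days

te_A = (4 + 4·9 + 14)/6 = 54/6 = 9
te_B = (6 + 4·10 + 20)/6 = 66/6 = 11
te_C = (4 + 4·10 + 16)/6 = 60/6 = 10
te_D = (7 + 4·9 + 11)/6 = 54/6 = 9
te_E = (4 + 4·5 + 6)/6 = 30/6 = 5
te_F = (5 + 4·10 + 15)/6 = 60/6 = 10
te_G = (9 + 4·11 + 19)/6 = 72/6 = 12
te_H = (3 + 4·4 + 5)/6 = 24/6 = 4
te_I = (6 + 4·8 + 10)/6 = 48/6 = 8
te_J = (8 + 4·10 + 18)/6 = 66/6 = 11

Forward pass:
ES_A = 0; EF_A = 9
ES_B = 0; EF_B = 11
ES_C = 9; EF_C = 9+10 = 19
ES_D = 11; EF_D = 11+9 = 20
ES_E = 9; EF_E = 9+5 = 14
ES_F = max(EF_A=9, EF_B=11) = 11; EF_F = 11+10 = 21
ES_G = 11; EF_G = 11+12 = 23
ES_H = max(EF_A=9, EF_B=11) = 11; EF_H = 11+4 = 15
ES_I = 23; EF_I = 23+8 = 31
ES_J = max(EF_C=19, EF_D=20, EF_E=14, EF_F=21, EF_H=15, EF_I=31) = 31; EF_J = 31+11 = 42
Expected project duration μ = 42 days. Critical path: B → G → I → J.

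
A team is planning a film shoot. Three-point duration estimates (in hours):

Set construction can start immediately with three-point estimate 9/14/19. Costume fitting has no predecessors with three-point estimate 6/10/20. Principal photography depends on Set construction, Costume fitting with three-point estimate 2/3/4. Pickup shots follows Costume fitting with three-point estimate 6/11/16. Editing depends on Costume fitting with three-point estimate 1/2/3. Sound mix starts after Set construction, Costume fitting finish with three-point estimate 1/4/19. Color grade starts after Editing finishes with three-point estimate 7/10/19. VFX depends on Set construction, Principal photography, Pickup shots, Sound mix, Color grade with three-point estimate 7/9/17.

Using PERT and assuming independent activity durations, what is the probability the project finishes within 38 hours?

0.873

te_Set construction = (9 + 4·14 + 19)/6 = 84/6 = 14; σ²_Set construction = ((19−9)/6)² = 2.778
te_Costume fitting = (6 + 4·10 + 20)/6 = 66/6 = 11; σ²_Costume fitting = ((20−6)/6)² = 5.444
te_Principal photography = (2 + 4·3 + 4)/6 = 18/6 = 3; σ²_Principal photography = ((4−2)/6)² = 0.111
te_Pickup shots = (6 + 4·11 + 16)/6 = 66/6 = 11; σ²_Pickup shots = ((16−6)/6)² = 2.778
te_Editing = (1 + 4·2 + 3)/6 = 12/6 = 2; σ²_Editing = ((3−1)/6)² = 0.111
te_Sound mix = (1 + 4·4 + 19)/6 = 36/6 = 6; σ²_Sound mix = ((19−1)/6)² = 9.000
te_Color grade = (7 + 4·10 + 19)/6 = 66/6 = 11; σ²_Color grade = ((19−7)/6)² = 4.000
te_VFX = (7 + 4·9 + 17)/6 = 60/6 = 10; σ²_VFX = ((17−7)/6)² = 2.778

Forward pass:
ES_Set construction = 0; EF_Set construction = 14
ES_Costume fitting = 0; EF_Costume fitting = 11
ES_Principal photography = max(EF_Set construction=14, EF_Costume fitting=11) = 14; EF_Principal photography = 14+3 = 17
ES_Pickup shots = 11; EF_Pickup shots = 11+11 = 22
ES_Editing = 11; EF_Editing = 11+2 = 13
ES_Sound mix = max(EF_Set construction=14, EF_Costume fitting=11) = 14; EF_Sound mix = 14+6 = 20
ES_Color grade = 13; EF_Color grade = 13+11 = 24
ES_VFX = max(EF_Set construction=14, EF_Principal photography=17, EF_Pickup shots=22, EF_Sound mix=20, EF_Color grade=24) = 24; EF_VFX = 24+10 = 34
Expected project duration μ = 34 hours. Critical path: Costume fitting → Editing → Color grade → VFX.

Variance along critical path = 5.444 + 0.111 + 4.000 + 2.778 = 12.333; σ = √12.333 = 3.512 hours.
Z = (38 − 34) / 3.512 = 1.139
P(T ≤ 38) = Φ(1.139) ≈ 0.873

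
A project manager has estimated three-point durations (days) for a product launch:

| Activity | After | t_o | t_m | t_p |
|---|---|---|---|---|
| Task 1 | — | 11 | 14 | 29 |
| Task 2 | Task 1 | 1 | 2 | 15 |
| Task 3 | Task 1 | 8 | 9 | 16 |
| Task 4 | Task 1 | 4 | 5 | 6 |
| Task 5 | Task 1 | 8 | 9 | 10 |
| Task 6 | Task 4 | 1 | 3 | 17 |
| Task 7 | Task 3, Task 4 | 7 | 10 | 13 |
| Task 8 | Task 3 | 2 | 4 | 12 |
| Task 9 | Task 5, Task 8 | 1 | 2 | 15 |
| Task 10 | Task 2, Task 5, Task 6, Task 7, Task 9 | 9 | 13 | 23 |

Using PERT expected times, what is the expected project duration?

50 days

te_Task 1 = (11 + 4·14 + 29)/6 = 96/6 = 16
te_Task 2 = (1 + 4·2 + 15)/6 = 24/6 = 4
te_Task 3 = (8 + 4·9 + 16)/6 = 60/6 = 10
te_Task 4 = (4 + 4·5 + 6)/6 = 30/6 = 5
te_Task 5 = (8 + 4·9 + 10)/6 = 54/6 = 9
te_Task 6 = (1 + 4·3 + 17)/6 = 30/6 = 5
te_Task 7 = (7 + 4·10 + 13)/6 = 60/6 = 10
te_Task 8 = (2 + 4·4 + 12)/6 = 30/6 = 5
te_Task 9 = (1 + 4·2 + 15)/6 = 24/6 = 4
te_Task 10 = (9 + 4·13 + 23)/6 = 84/6 = 14

Forward pass:
ES_Task 1 = 0; EF_Task 1 = 16
ES_Task 2 = 16; EF_Task 2 = 16+4 = 20
ES_Task 3 = 16; EF_Task 3 = 16+10 = 26
ES_Task 4 = 16; EF_Task 4 = 16+5 = 21
ES_Task 5 = 16; EF_Task 5 = 16+9 = 25
ES_Task 6 = 21; EF_Task 6 = 21+5 = 26
ES_Task 7 = max(EF_Task 3=26, EF_Task 4=21) = 26; EF_Task 7 = 26+10 = 36
ES_Task 8 = 26; EF_Task 8 = 26+5 = 31
ES_Task 9 = max(EF_Task 5=25, EF_Task 8=31) = 31; EF_Task 9 = 31+4 = 35
ES_Task 10 = max(EF_Task 2=20, EF_Task 5=25, EF_Task 6=26, EF_Task 7=36, EF_Task 9=35) = 36; EF_Task 10 = 36+14 = 50
Expected project duration μ = 50 days. Critical path: Task 1 → Task 3 → Task 7 → Task 10.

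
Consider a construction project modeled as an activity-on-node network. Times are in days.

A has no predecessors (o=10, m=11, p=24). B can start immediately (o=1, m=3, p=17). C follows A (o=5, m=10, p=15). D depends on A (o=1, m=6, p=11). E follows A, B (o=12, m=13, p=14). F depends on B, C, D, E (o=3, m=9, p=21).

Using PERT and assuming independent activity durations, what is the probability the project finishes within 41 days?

0.905

te_A = (10 + 4·11 + 24)/6 = 78/6 = 13; σ²_A = ((24−10)/6)² = 5.444
te_B = (1 + 4·3 + 17)/6 = 30/6 = 5; σ²_B = ((17−1)/6)² = 7.111
te_C = (5 + 4·10 + 15)/6 = 60/6 = 10; σ²_C = ((15−5)/6)² = 2.778
te_D = (1 + 4·6 + 11)/6 = 36/6 = 6; σ²_D = ((11−1)/6)² = 2.778
te_E = (12 + 4·13 + 14)/6 = 78/6 = 13; σ²_E = ((14−12)/6)² = 0.111
te_F = (3 + 4·9 + 21)/6 = 60/6 = 10; σ²_F = ((21−3)/6)² = 9.000

Forward pass:
ES_A = 0; EF_A = 13
ES_B = 0; EF_B = 5
ES_C = 13; EF_C = 13+10 = 23
ES_D = 13; EF_D = 13+6 = 19
ES_E = max(EF_A=13, EF_B=5) = 13; EF_E = 13+13 = 26
ES_F = max(EF_B=5, EF_C=23, EF_D=19, EF_E=26) = 26; EF_F = 26+10 = 36
Expected project duration μ = 36 days. Critical path: A → E → F.

Variance along critical path = 5.444 + 0.111 + 9.000 = 14.556; σ = √14.556 = 3.815 days.
Z = (41 − 36) / 3.815 = 1.311
P(T ≤ 41) = Φ(1.311) ≈ 0.905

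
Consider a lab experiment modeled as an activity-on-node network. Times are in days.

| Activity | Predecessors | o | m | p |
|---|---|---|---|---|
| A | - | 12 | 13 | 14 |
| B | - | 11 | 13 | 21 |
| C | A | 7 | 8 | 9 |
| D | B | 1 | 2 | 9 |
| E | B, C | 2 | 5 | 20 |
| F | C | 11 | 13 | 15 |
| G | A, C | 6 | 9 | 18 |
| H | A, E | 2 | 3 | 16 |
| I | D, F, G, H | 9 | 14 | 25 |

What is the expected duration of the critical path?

te_A = (12 + 4·13 + 14)/6 = 78/6 = 13
te_B = (11 + 4·13 + 21)/6 = 84/6 = 14
te_C = (7 + 4·8 + 9)/6 = 48/6 = 8
te_D = (1 + 4·2 + 9)/6 = 18/6 = 3
te_E = (2 + 4·5 + 20)/6 = 42/6 = 7
te_F = (11 + 4·13 + 15)/6 = 78/6 = 13
te_G = (6 + 4·9 + 18)/6 = 60/6 = 10
te_H = (2 + 4·3 + 16)/6 = 30/6 = 5
te_I = (9 + 4·14 + 25)/6 = 90/6 = 15

Forward pass:
ES_A = 0; EF_A = 13
ES_B = 0; EF_B = 14
ES_C = 13; EF_C = 13+8 = 21
ES_D = 14; EF_D = 14+3 = 17
ES_E = max(EF_B=14, EF_C=21) = 21; EF_E = 21+7 = 28
ES_F = 21; EF_F = 21+13 = 34
ES_G = max(EF_A=13, EF_C=21) = 21; EF_G = 21+10 = 31
ES_H = max(EF_A=13, EF_E=28) = 28; EF_H = 28+5 = 33
ES_I = max(EF_D=17, EF_F=34, EF_G=31, EF_H=33) = 34; EF_I = 34+15 = 49
Expected project duration μ = 49 days. Critical path: A → C → F → I.

49 days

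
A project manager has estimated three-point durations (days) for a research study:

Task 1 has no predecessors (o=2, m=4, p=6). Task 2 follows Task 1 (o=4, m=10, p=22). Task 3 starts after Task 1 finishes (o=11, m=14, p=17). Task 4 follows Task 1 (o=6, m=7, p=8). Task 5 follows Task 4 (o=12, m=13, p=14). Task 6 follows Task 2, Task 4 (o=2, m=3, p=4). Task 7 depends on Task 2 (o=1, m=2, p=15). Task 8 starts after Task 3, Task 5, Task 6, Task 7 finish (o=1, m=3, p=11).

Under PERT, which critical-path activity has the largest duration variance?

te_Task 1 = (2 + 4·4 + 6)/6 = 24/6 = 4; σ²_Task 1 = ((6−2)/6)² = 0.444
te_Task 2 = (4 + 4·10 + 22)/6 = 66/6 = 11; σ²_Task 2 = ((22−4)/6)² = 9.000
te_Task 3 = (11 + 4·14 + 17)/6 = 84/6 = 14; σ²_Task 3 = ((17−11)/6)² = 1.000
te_Task 4 = (6 + 4·7 + 8)/6 = 42/6 = 7; σ²_Task 4 = ((8−6)/6)² = 0.111
te_Task 5 = (12 + 4·13 + 14)/6 = 78/6 = 13; σ²_Task 5 = ((14−12)/6)² = 0.111
te_Task 6 = (2 + 4·3 + 4)/6 = 18/6 = 3; σ²_Task 6 = ((4−2)/6)² = 0.111
te_Task 7 = (1 + 4·2 + 15)/6 = 24/6 = 4; σ²_Task 7 = ((15−1)/6)² = 5.444
te_Task 8 = (1 + 4·3 + 11)/6 = 24/6 = 4; σ²_Task 8 = ((11−1)/6)² = 2.778

Forward pass:
ES_Task 1 = 0; EF_Task 1 = 4
ES_Task 2 = 4; EF_Task 2 = 4+11 = 15
ES_Task 3 = 4; EF_Task 3 = 4+14 = 18
ES_Task 4 = 4; EF_Task 4 = 4+7 = 11
ES_Task 5 = 11; EF_Task 5 = 11+13 = 24
ES_Task 6 = max(EF_Task 2=15, EF_Task 4=11) = 15; EF_Task 6 = 15+3 = 18
ES_Task 7 = 15; EF_Task 7 = 15+4 = 19
ES_Task 8 = max(EF_Task 3=18, EF_Task 5=24, EF_Task 6=18, EF_Task 7=19) = 24; EF_Task 8 = 24+4 = 28
Expected project duration μ = 28 days. Critical path: Task 1 → Task 4 → Task 5 → Task 8.

Variances on critical path: σ²_Task 1=0.444, σ²_Task 4=0.111, σ²_Task 5=0.111, σ²_Task 8=2.778.
Largest is σ²_Task 8 = 2.778.

Task 8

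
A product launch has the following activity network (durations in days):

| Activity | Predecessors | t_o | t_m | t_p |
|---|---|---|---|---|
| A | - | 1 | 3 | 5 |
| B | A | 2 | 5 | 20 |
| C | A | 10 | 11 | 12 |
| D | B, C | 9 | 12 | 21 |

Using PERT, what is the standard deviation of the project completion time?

te_A = (1 + 4·3 + 5)/6 = 18/6 = 3; σ²_A = ((5−1)/6)² = 0.444
te_B = (2 + 4·5 + 20)/6 = 42/6 = 7; σ²_B = ((20−2)/6)² = 9.000
te_C = (10 + 4·11 + 12)/6 = 66/6 = 11; σ²_C = ((12−10)/6)² = 0.111
te_D = (9 + 4·12 + 21)/6 = 78/6 = 13; σ²_D = ((21−9)/6)² = 4.000

Forward pass:
ES_A = 0; EF_A = 3
ES_B = 3; EF_B = 3+7 = 10
ES_C = 3; EF_C = 3+11 = 14
ES_D = max(EF_B=10, EF_C=14) = 14; EF_D = 14+13 = 27
Expected project duration μ = 27 days. Critical path: A → C → D.

Variance along critical path = 0.444 + 0.111 + 4.000 = 4.556
σ = √4.556 = 2.134 days

2.13 days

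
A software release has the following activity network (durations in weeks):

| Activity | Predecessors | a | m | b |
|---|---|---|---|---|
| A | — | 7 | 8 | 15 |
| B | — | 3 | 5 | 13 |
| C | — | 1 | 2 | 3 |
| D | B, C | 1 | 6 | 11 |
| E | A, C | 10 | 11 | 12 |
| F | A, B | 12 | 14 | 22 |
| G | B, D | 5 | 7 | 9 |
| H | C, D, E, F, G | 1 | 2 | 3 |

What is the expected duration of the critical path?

26 weeks

te_A = (7 + 4·8 + 15)/6 = 54/6 = 9
te_B = (3 + 4·5 + 13)/6 = 36/6 = 6
te_C = (1 + 4·2 + 3)/6 = 12/6 = 2
te_D = (1 + 4·6 + 11)/6 = 36/6 = 6
te_E = (10 + 4·11 + 12)/6 = 66/6 = 11
te_F = (12 + 4·14 + 22)/6 = 90/6 = 15
te_G = (5 + 4·7 + 9)/6 = 42/6 = 7
te_H = (1 + 4·2 + 3)/6 = 12/6 = 2

Forward pass:
ES_A = 0; EF_A = 9
ES_B = 0; EF_B = 6
ES_C = 0; EF_C = 2
ES_D = max(EF_B=6, EF_C=2) = 6; EF_D = 6+6 = 12
ES_E = max(EF_A=9, EF_C=2) = 9; EF_E = 9+11 = 20
ES_F = max(EF_A=9, EF_B=6) = 9; EF_F = 9+15 = 24
ES_G = max(EF_B=6, EF_D=12) = 12; EF_G = 12+7 = 19
ES_H = max(EF_C=2, EF_D=12, EF_E=20, EF_F=24, EF_G=19) = 24; EF_H = 24+2 = 26
Expected project duration μ = 26 weeks. Critical path: A → F → H.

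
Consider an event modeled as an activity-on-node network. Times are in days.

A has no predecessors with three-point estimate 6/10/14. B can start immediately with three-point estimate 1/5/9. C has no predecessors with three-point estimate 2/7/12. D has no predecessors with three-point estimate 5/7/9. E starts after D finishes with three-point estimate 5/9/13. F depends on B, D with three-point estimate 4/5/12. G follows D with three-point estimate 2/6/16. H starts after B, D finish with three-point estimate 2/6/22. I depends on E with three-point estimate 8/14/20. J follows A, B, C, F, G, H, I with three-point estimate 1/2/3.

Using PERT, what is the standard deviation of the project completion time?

te_A = (6 + 4·10 + 14)/6 = 60/6 = 10; σ²_A = ((14−6)/6)² = 1.778
te_B = (1 + 4·5 + 9)/6 = 30/6 = 5; σ²_B = ((9−1)/6)² = 1.778
te_C = (2 + 4·7 + 12)/6 = 42/6 = 7; σ²_C = ((12−2)/6)² = 2.778
te_D = (5 + 4·7 + 9)/6 = 42/6 = 7; σ²_D = ((9−5)/6)² = 0.444
te_E = (5 + 4·9 + 13)/6 = 54/6 = 9; σ²_E = ((13−5)/6)² = 1.778
te_F = (4 + 4·5 + 12)/6 = 36/6 = 6; σ²_F = ((12−4)/6)² = 1.778
te_G = (2 + 4·6 + 16)/6 = 42/6 = 7; σ²_G = ((16−2)/6)² = 5.444
te_H = (2 + 4·6 + 22)/6 = 48/6 = 8; σ²_H = ((22−2)/6)² = 11.111
te_I = (8 + 4·14 + 20)/6 = 84/6 = 14; σ²_I = ((20−8)/6)² = 4.000
te_J = (1 + 4·2 + 3)/6 = 12/6 = 2; σ²_J = ((3−1)/6)² = 0.111

Forward pass:
ES_A = 0; EF_A = 10
ES_B = 0; EF_B = 5
ES_C = 0; EF_C = 7
ES_D = 0; EF_D = 7
ES_E = 7; EF_E = 7+9 = 16
ES_F = max(EF_B=5, EF_D=7) = 7; EF_F = 7+6 = 13
ES_G = 7; EF_G = 7+7 = 14
ES_H = max(EF_B=5, EF_D=7) = 7; EF_H = 7+8 = 15
ES_I = 16; EF_I = 16+14 = 30
ES_J = max(EF_A=10, EF_B=5, EF_C=7, EF_F=13, EF_G=14, EF_H=15, EF_I=30) = 30; EF_J = 30+2 = 32
Expected project duration μ = 32 days. Critical path: D → E → I → J.

Variance along critical path = 0.444 + 1.778 + 4.000 + 0.111 = 6.333
σ = √6.333 = 2.517 days

2.52 days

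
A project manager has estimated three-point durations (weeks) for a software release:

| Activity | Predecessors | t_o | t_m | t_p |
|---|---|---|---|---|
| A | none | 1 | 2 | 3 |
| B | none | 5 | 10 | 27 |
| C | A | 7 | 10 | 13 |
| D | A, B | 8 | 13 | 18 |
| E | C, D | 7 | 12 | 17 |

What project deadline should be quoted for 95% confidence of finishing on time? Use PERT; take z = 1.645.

44.2 weeks

te_A = (1 + 4·2 + 3)/6 = 12/6 = 2; σ²_A = ((3−1)/6)² = 0.111
te_B = (5 + 4·10 + 27)/6 = 72/6 = 12; σ²_B = ((27−5)/6)² = 13.444
te_C = (7 + 4·10 + 13)/6 = 60/6 = 10; σ²_C = ((13−7)/6)² = 1.000
te_D = (8 + 4·13 + 18)/6 = 78/6 = 13; σ²_D = ((18−8)/6)² = 2.778
te_E = (7 + 4·12 + 17)/6 = 72/6 = 12; σ²_E = ((17−7)/6)² = 2.778

Forward pass:
ES_A = 0; EF_A = 2
ES_B = 0; EF_B = 12
ES_C = 2; EF_C = 2+10 = 12
ES_D = max(EF_A=2, EF_B=12) = 12; EF_D = 12+13 = 25
ES_E = max(EF_C=12, EF_D=25) = 25; EF_E = 25+12 = 37
Expected project duration μ = 37 weeks. Critical path: B → D → E.

Variance along critical path = 13.444 + 2.778 + 2.778 = 19.000; σ = 4.359 weeks.
D = μ + z·σ = 37 + 1.645·4.359 = 44.2 weeks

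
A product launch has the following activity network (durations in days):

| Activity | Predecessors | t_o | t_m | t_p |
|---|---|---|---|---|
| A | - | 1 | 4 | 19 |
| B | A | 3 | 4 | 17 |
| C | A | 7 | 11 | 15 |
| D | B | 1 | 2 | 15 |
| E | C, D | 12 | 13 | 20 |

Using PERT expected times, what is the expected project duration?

31 days

te_A = (1 + 4·4 + 19)/6 = 36/6 = 6
te_B = (3 + 4·4 + 17)/6 = 36/6 = 6
te_C = (7 + 4·11 + 15)/6 = 66/6 = 11
te_D = (1 + 4·2 + 15)/6 = 24/6 = 4
te_E = (12 + 4·13 + 20)/6 = 84/6 = 14

Forward pass:
ES_A = 0; EF_A = 6
ES_B = 6; EF_B = 6+6 = 12
ES_C = 6; EF_C = 6+11 = 17
ES_D = 12; EF_D = 12+4 = 16
ES_E = max(EF_C=17, EF_D=16) = 17; EF_E = 17+14 = 31
Expected project duration μ = 31 days. Critical path: A → C → E.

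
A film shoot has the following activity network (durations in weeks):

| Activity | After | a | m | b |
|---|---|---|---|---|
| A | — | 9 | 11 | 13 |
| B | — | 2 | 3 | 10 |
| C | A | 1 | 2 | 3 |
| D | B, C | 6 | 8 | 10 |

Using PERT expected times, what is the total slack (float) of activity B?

9 weeks

te_A = (9 + 4·11 + 13)/6 = 66/6 = 11
te_B = (2 + 4·3 + 10)/6 = 24/6 = 4
te_C = (1 + 4·2 + 3)/6 = 12/6 = 2
te_D = (6 + 4·8 + 10)/6 = 48/6 = 8

Forward pass:
ES_A = 0; EF_A = 11
ES_B = 0; EF_B = 4
ES_C = 11; EF_C = 11+2 = 13
ES_D = max(EF_B=4, EF_C=13) = 13; EF_D = 13+8 = 21
Expected project duration μ = 21 weeks. Critical path: A → C → D.

Backward pass:
LF_D = 21; LS_D = 21−8 = 13
LF_C = LS_D = 13; LS_C = 13−2 = 11
LF_B = LS_D = 13; LS_B = 13−4 = 9
LF_A = LS_C = 11; LS_A = 11−11 = 0
Slack_B = LS_B − ES_B = 9 − 0 = 9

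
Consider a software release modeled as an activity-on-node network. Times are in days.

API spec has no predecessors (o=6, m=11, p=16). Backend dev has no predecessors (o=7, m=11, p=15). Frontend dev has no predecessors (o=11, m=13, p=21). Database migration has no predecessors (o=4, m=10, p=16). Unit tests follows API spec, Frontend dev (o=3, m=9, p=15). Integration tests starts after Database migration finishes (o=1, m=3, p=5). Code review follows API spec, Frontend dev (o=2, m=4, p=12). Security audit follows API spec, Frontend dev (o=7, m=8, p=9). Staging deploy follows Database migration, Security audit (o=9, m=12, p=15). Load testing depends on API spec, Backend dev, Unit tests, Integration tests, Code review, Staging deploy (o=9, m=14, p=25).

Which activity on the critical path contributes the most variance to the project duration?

Load testing

te_API spec = (6 + 4·11 + 16)/6 = 66/6 = 11; σ²_API spec = ((16−6)/6)² = 2.778
te_Backend dev = (7 + 4·11 + 15)/6 = 66/6 = 11; σ²_Backend dev = ((15−7)/6)² = 1.778
te_Frontend dev = (11 + 4·13 + 21)/6 = 84/6 = 14; σ²_Frontend dev = ((21−11)/6)² = 2.778
te_Database migration = (4 + 4·10 + 16)/6 = 60/6 = 10; σ²_Database migration = ((16−4)/6)² = 4.000
te_Unit tests = (3 + 4·9 + 15)/6 = 54/6 = 9; σ²_Unit tests = ((15−3)/6)² = 4.000
te_Integration tests = (1 + 4·3 + 5)/6 = 18/6 = 3; σ²_Integration tests = ((5−1)/6)² = 0.444
te_Code review = (2 + 4·4 + 12)/6 = 30/6 = 5; σ²_Code review = ((12−2)/6)² = 2.778
te_Security audit = (7 + 4·8 + 9)/6 = 48/6 = 8; σ²_Security audit = ((9−7)/6)² = 0.111
te_Staging deploy = (9 + 4·12 + 15)/6 = 72/6 = 12; σ²_Staging deploy = ((15−9)/6)² = 1.000
te_Load testing = (9 + 4·14 + 25)/6 = 90/6 = 15; σ²_Load testing = ((25−9)/6)² = 7.111

Forward pass:
ES_API spec = 0; EF_API spec = 11
ES_Backend dev = 0; EF_Backend dev = 11
ES_Frontend dev = 0; EF_Frontend dev = 14
ES_Database migration = 0; EF_Database migration = 10
ES_Unit tests = max(EF_API spec=11, EF_Frontend dev=14) = 14; EF_Unit tests = 14+9 = 23
ES_Integration tests = 10; EF_Integration tests = 10+3 = 13
ES_Code review = max(EF_API spec=11, EF_Frontend dev=14) = 14; EF_Code review = 14+5 = 19
ES_Security audit = max(EF_API spec=11, EF_Frontend dev=14) = 14; EF_Security audit = 14+8 = 22
ES_Staging deploy = max(EF_Database migration=10, EF_Security audit=22) = 22; EF_Staging deploy = 22+12 = 34
ES_Load testing = max(EF_API spec=11, EF_Backend dev=11, EF_Unit tests=23, EF_Integration tests=13, EF_Code review=19, EF_Staging deploy=34) = 34; EF_Load testing = 34+15 = 49
Expected project duration μ = 49 days. Critical path: Frontend dev → Security audit → Staging deploy → Load testing.

Variances on critical path: σ²_Frontend dev=2.778, σ²_Security audit=0.111, σ²_Staging deploy=1.000, σ²_Load testing=7.111.
Largest is σ²_Load testing = 7.111.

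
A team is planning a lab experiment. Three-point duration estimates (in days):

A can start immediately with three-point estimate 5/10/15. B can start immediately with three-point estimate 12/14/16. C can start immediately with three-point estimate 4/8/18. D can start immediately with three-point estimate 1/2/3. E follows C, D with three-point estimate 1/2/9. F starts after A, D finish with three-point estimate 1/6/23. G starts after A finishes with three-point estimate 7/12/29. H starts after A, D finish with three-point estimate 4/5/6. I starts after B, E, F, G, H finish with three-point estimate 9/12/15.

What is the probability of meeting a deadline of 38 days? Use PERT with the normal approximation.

0.685

te_A = (5 + 4·10 + 15)/6 = 60/6 = 10; σ²_A = ((15−5)/6)² = 2.778
te_B = (12 + 4·14 + 16)/6 = 84/6 = 14; σ²_B = ((16−12)/6)² = 0.444
te_C = (4 + 4·8 + 18)/6 = 54/6 = 9; σ²_C = ((18−4)/6)² = 5.444
te_D = (1 + 4·2 + 3)/6 = 12/6 = 2; σ²_D = ((3−1)/6)² = 0.111
te_E = (1 + 4·2 + 9)/6 = 18/6 = 3; σ²_E = ((9−1)/6)² = 1.778
te_F = (1 + 4·6 + 23)/6 = 48/6 = 8; σ²_F = ((23−1)/6)² = 13.444
te_G = (7 + 4·12 + 29)/6 = 84/6 = 14; σ²_G = ((29−7)/6)² = 13.444
te_H = (4 + 4·5 + 6)/6 = 30/6 = 5; σ²_H = ((6−4)/6)² = 0.111
te_I = (9 + 4·12 + 15)/6 = 72/6 = 12; σ²_I = ((15−9)/6)² = 1.000

Forward pass:
ES_A = 0; EF_A = 10
ES_B = 0; EF_B = 14
ES_C = 0; EF_C = 9
ES_D = 0; EF_D = 2
ES_E = max(EF_C=9, EF_D=2) = 9; EF_E = 9+3 = 12
ES_F = max(EF_A=10, EF_D=2) = 10; EF_F = 10+8 = 18
ES_G = 10; EF_G = 10+14 = 24
ES_H = max(EF_A=10, EF_D=2) = 10; EF_H = 10+5 = 15
ES_I = max(EF_B=14, EF_E=12, EF_F=18, EF_G=24, EF_H=15) = 24; EF_I = 24+12 = 36
Expected project duration μ = 36 days. Critical path: A → G → I.

Variance along critical path = 2.778 + 13.444 + 1.000 = 17.222; σ = √17.222 = 4.150 days.
Z = (38 − 36) / 4.150 = 0.482
P(T ≤ 38) = Φ(0.482) ≈ 0.685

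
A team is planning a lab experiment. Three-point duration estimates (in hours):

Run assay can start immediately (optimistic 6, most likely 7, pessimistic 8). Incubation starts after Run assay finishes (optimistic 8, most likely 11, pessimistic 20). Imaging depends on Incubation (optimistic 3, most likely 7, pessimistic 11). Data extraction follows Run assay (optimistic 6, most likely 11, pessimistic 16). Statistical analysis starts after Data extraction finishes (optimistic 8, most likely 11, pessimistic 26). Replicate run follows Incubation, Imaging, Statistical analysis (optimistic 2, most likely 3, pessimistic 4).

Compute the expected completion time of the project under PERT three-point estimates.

te_Run assay = (6 + 4·7 + 8)/6 = 42/6 = 7
te_Incubation = (8 + 4·11 + 20)/6 = 72/6 = 12
te_Imaging = (3 + 4·7 + 11)/6 = 42/6 = 7
te_Data extraction = (6 + 4·11 + 16)/6 = 66/6 = 11
te_Statistical analysis = (8 + 4·11 + 26)/6 = 78/6 = 13
te_Replicate run = (2 + 4·3 + 4)/6 = 18/6 = 3

Forward pass:
ES_Run assay = 0; EF_Run assay = 7
ES_Incubation = 7; EF_Incubation = 7+12 = 19
ES_Imaging = 19; EF_Imaging = 19+7 = 26
ES_Data extraction = 7; EF_Data extraction = 7+11 = 18
ES_Statistical analysis = 18; EF_Statistical analysis = 18+13 = 31
ES_Replicate run = max(EF_Incubation=19, EF_Imaging=26, EF_Statistical analysis=31) = 31; EF_Replicate run = 31+3 = 34
Expected project duration μ = 34 hours. Critical path: Run assay → Data extraction → Statistical analysis → Replicate run.

34 hours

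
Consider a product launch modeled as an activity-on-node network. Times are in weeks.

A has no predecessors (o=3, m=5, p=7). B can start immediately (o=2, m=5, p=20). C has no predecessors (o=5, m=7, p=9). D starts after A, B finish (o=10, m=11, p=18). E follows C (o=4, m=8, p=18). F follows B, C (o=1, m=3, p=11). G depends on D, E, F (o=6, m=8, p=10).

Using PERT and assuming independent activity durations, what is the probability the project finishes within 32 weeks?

te_A = (3 + 4·5 + 7)/6 = 30/6 = 5; σ²_A = ((7−3)/6)² = 0.444
te_B = (2 + 4·5 + 20)/6 = 42/6 = 7; σ²_B = ((20−2)/6)² = 9.000
te_C = (5 + 4·7 + 9)/6 = 42/6 = 7; σ²_C = ((9−5)/6)² = 0.444
te_D = (10 + 4·11 + 18)/6 = 72/6 = 12; σ²_D = ((18−10)/6)² = 1.778
te_E = (4 + 4·8 + 18)/6 = 54/6 = 9; σ²_E = ((18−4)/6)² = 5.444
te_F = (1 + 4·3 + 11)/6 = 24/6 = 4; σ²_F = ((11−1)/6)² = 2.778
te_G = (6 + 4·8 + 10)/6 = 48/6 = 8; σ²_G = ((10−6)/6)² = 0.444

Forward pass:
ES_A = 0; EF_A = 5
ES_B = 0; EF_B = 7
ES_C = 0; EF_C = 7
ES_D = max(EF_A=5, EF_B=7) = 7; EF_D = 7+12 = 19
ES_E = 7; EF_E = 7+9 = 16
ES_F = max(EF_B=7, EF_C=7) = 7; EF_F = 7+4 = 11
ES_G = max(EF_D=19, EF_E=16, EF_F=11) = 19; EF_G = 19+8 = 27
Expected project duration μ = 27 weeks. Critical path: B → D → G.

Variance along critical path = 9.000 + 1.778 + 0.444 = 11.222; σ = √11.222 = 3.350 weeks.
Z = (32 − 27) / 3.350 = 1.493
P(T ≤ 32) = Φ(1.493) ≈ 0.932

0.932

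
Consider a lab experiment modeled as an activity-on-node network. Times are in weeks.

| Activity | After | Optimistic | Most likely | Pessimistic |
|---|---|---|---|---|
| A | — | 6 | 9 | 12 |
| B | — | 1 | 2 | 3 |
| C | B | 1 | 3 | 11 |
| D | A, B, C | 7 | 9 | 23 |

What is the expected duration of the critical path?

20 weeks

te_A = (6 + 4·9 + 12)/6 = 54/6 = 9
te_B = (1 + 4·2 + 3)/6 = 12/6 = 2
te_C = (1 + 4·3 + 11)/6 = 24/6 = 4
te_D = (7 + 4·9 + 23)/6 = 66/6 = 11

Forward pass:
ES_A = 0; EF_A = 9
ES_B = 0; EF_B = 2
ES_C = 2; EF_C = 2+4 = 6
ES_D = max(EF_A=9, EF_B=2, EF_C=6) = 9; EF_D = 9+11 = 20
Expected project duration μ = 20 weeks. Critical path: A → D.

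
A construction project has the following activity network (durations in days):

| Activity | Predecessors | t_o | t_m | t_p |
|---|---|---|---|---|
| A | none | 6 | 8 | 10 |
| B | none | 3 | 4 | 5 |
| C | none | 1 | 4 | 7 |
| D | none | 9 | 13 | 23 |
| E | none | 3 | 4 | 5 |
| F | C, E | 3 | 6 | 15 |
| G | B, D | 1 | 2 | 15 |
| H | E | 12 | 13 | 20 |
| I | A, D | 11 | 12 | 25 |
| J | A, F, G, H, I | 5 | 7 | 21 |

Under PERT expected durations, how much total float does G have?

10 days

te_A = (6 + 4·8 + 10)/6 = 48/6 = 8
te_B = (3 + 4·4 + 5)/6 = 24/6 = 4
te_C = (1 + 4·4 + 7)/6 = 24/6 = 4
te_D = (9 + 4·13 + 23)/6 = 84/6 = 14
te_E = (3 + 4·4 + 5)/6 = 24/6 = 4
te_F = (3 + 4·6 + 15)/6 = 42/6 = 7
te_G = (1 + 4·2 + 15)/6 = 24/6 = 4
te_H = (12 + 4·13 + 20)/6 = 84/6 = 14
te_I = (11 + 4·12 + 25)/6 = 84/6 = 14
te_J = (5 + 4·7 + 21)/6 = 54/6 = 9

Forward pass:
ES_A = 0; EF_A = 8
ES_B = 0; EF_B = 4
ES_C = 0; EF_C = 4
ES_D = 0; EF_D = 14
ES_E = 0; EF_E = 4
ES_F = max(EF_C=4, EF_E=4) = 4; EF_F = 4+7 = 11
ES_G = max(EF_B=4, EF_D=14) = 14; EF_G = 14+4 = 18
ES_H = 4; EF_H = 4+14 = 18
ES_I = max(EF_A=8, EF_D=14) = 14; EF_I = 14+14 = 28
ES_J = max(EF_A=8, EF_F=11, EF_G=18, EF_H=18, EF_I=28) = 28; EF_J = 28+9 = 37
Expected project duration μ = 37 days. Critical path: D → I → J.

Backward pass:
LF_J = 37; LS_J = 37−9 = 28
LF_I = LS_J = 28; LS_I = 28−14 = 14
LF_H = LS_J = 28; LS_H = 28−14 = 14
LF_G = LS_J = 28; LS_G = 28−4 = 24
LF_F = LS_J = 28; LS_F = 28−7 = 21
LF_E = min(LS_F=21, LS_H=14) = 14; LS_E = 14−4 = 10
LF_D = min(LS_G=24, LS_I=14) = 14; LS_D = 14−14 = 0
LF_C = LS_F = 21; LS_C = 21−4 = 17
LF_B = LS_G = 24; LS_B = 24−4 = 20
LF_A = min(LS_I=14, LS_J=28) = 14; LS_A = 14−8 = 6
Slack_G = LS_G − ES_G = 24 − 14 = 10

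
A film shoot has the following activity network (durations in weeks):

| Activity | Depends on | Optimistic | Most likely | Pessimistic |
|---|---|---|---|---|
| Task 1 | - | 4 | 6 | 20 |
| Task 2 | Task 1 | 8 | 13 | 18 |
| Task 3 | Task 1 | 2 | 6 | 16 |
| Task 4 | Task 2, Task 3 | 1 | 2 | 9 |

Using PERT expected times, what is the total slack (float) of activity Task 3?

6 weeks

te_Task 1 = (4 + 4·6 + 20)/6 = 48/6 = 8
te_Task 2 = (8 + 4·13 + 18)/6 = 78/6 = 13
te_Task 3 = (2 + 4·6 + 16)/6 = 42/6 = 7
te_Task 4 = (1 + 4·2 + 9)/6 = 18/6 = 3

Forward pass:
ES_Task 1 = 0; EF_Task 1 = 8
ES_Task 2 = 8; EF_Task 2 = 8+13 = 21
ES_Task 3 = 8; EF_Task 3 = 8+7 = 15
ES_Task 4 = max(EF_Task 2=21, EF_Task 3=15) = 21; EF_Task 4 = 21+3 = 24
Expected project duration μ = 24 weeks. Critical path: Task 1 → Task 2 → Task 4.

Backward pass:
LF_Task 4 = 24; LS_Task 4 = 24−3 = 21
LF_Task 3 = LS_Task 4 = 21; LS_Task 3 = 21−7 = 14
LF_Task 2 = LS_Task 4 = 21; LS_Task 2 = 21−13 = 8
LF_Task 1 = min(LS_Task 2=8, LS_Task 3=14) = 8; LS_Task 1 = 8−8 = 0
Slack_Task 3 = LS_Task 3 − ES_Task 3 = 14 − 8 = 6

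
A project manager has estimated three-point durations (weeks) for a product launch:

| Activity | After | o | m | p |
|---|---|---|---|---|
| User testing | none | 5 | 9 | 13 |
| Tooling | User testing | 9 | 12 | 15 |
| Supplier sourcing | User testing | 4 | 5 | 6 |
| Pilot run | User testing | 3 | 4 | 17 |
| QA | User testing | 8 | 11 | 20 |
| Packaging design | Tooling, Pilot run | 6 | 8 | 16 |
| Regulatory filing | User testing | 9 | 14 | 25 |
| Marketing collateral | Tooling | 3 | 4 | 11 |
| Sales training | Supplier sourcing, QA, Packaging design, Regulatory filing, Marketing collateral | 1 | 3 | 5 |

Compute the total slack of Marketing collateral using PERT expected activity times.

te_User testing = (5 + 4·9 + 13)/6 = 54/6 = 9
te_Tooling = (9 + 4·12 + 15)/6 = 72/6 = 12
te_Supplier sourcing = (4 + 4·5 + 6)/6 = 30/6 = 5
te_Pilot run = (3 + 4·4 + 17)/6 = 36/6 = 6
te_QA = (8 + 4·11 + 20)/6 = 72/6 = 12
te_Packaging design = (6 + 4·8 + 16)/6 = 54/6 = 9
te_Regulatory filing = (9 + 4·14 + 25)/6 = 90/6 = 15
te_Marketing collateral = (3 + 4·4 + 11)/6 = 30/6 = 5
te_Sales training = (1 + 4·3 + 5)/6 = 18/6 = 3

Forward pass:
ES_User testing = 0; EF_User testing = 9
ES_Tooling = 9; EF_Tooling = 9+12 = 21
ES_Supplier sourcing = 9; EF_Supplier sourcing = 9+5 = 14
ES_Pilot run = 9; EF_Pilot run = 9+6 = 15
ES_QA = 9; EF_QA = 9+12 = 21
ES_Packaging design = max(EF_Tooling=21, EF_Pilot run=15) = 21; EF_Packaging design = 21+9 = 30
ES_Regulatory filing = 9; EF_Regulatory filing = 9+15 = 24
ES_Marketing collateral = 21; EF_Marketing collateral = 21+5 = 26
ES_Sales training = max(EF_Supplier sourcing=14, EF_QA=21, EF_Packaging design=30, EF_Regulatory filing=24, EF_Marketing collateral=26) = 30; EF_Sales training = 30+3 = 33
Expected project duration μ = 33 weeks. Critical path: User testing → Tooling → Packaging design → Sales training.

Backward pass:
LF_Sales training = 33; LS_Sales training = 33−3 = 30
LF_Marketing collateral = LS_Sales training = 30; LS_Marketing collateral = 30−5 = 25
LF_Regulatory filing = LS_Sales training = 30; LS_Regulatory filing = 30−15 = 15
LF_Packaging design = LS_Sales training = 30; LS_Packaging design = 30−9 = 21
LF_QA = LS_Sales training = 30; LS_QA = 30−12 = 18
LF_Pilot run = LS_Packaging design = 21; LS_Pilot run = 21−6 = 15
LF_Supplier sourcing = LS_Sales training = 30; LS_Supplier sourcing = 30−5 = 25
LF_Tooling = min(LS_Packaging design=21, LS_Marketing collateral=25) = 21; LS_Tooling = 21−12 = 9
LF_User testing = min(LS_Tooling=9, LS_Supplier sourcing=25, LS_Pilot run=15, LS_QA=18, LS_Regulatory filing=15) = 9; LS_User testing = 9−9 = 0
Slack_Marketing collateral = LS_Marketing collateral − ES_Marketing collateral = 25 − 21 = 4

4 weeks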